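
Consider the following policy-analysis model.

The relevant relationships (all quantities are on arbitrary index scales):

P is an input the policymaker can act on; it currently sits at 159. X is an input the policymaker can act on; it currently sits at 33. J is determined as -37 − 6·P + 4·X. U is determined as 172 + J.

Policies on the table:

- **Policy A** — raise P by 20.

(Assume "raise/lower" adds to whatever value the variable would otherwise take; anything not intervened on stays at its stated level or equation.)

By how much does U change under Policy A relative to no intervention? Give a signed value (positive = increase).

Baseline:
  P = 159
  X = 33
  J = -37 − 6·159 + 4·33 = -859
  U = 172 + (-859) = -687
Policy A (P + 20):
  P = 159 + 20 = 179
  X = 33
  J = -37 − 6·179 + 4·33 = -979
  U = 172 + (-979) = -807
Change in U: -807 − (-687) = -120

-120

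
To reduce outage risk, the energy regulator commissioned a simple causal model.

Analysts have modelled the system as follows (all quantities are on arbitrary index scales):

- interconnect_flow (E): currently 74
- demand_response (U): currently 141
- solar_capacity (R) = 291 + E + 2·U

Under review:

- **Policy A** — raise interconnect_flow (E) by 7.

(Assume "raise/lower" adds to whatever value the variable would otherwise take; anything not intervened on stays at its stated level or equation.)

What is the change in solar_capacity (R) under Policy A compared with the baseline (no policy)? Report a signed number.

7

Baseline:
  E = 74
  U = 141
  R = 291 + 74 + 2·141 = 647
Policy A (E + 7):
  E = 74 + 7 = 81
  U = 141
  R = 291 + 81 + 2·141 = 654
Change in R: 654 − 647 = 7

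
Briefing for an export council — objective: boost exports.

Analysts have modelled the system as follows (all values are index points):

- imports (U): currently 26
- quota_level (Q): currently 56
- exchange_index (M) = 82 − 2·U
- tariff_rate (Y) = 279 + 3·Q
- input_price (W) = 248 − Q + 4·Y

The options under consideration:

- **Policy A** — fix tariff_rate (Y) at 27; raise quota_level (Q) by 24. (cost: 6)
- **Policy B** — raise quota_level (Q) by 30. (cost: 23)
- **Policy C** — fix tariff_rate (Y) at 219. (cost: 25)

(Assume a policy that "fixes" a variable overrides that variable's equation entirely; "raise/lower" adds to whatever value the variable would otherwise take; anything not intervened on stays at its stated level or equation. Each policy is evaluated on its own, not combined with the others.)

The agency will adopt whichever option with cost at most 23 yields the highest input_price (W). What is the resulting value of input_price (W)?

2310

Policy A (Y := 27, Q + 24):
  Q = 56 + 24 = 80
  Y = 27
  W = 248 − 80 + 4·27 = 276
Policy B (Q + 30):
  Q = 56 + 30 = 86
  Y = 279 + 3·86 = 537
  W = 248 − 86 + 4·537 = 2310
Comparing — Policy A: W=276, Policy B: W=2310. Highest is 2310 (Policy B).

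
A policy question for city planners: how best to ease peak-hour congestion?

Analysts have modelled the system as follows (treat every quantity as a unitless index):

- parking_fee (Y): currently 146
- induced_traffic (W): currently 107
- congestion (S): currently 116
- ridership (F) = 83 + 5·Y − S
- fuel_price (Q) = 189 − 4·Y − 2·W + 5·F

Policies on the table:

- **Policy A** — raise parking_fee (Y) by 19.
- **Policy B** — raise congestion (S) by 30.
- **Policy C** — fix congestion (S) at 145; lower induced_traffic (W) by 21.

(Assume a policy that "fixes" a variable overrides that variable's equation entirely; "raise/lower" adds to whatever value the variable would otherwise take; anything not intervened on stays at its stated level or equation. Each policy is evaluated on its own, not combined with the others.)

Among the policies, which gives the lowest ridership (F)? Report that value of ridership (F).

Policy A (Y + 19):
  Y = 146 + 19 = 165
  S = 116
  F = 83 + 5·165 − 116 = 792
Policy B (S + 30):
  Y = 146
  S = 116 + 30 = 146
  F = 83 + 5·146 − 146 = 667
Policy C (S := 145, W − 21):
  Y = 146
  S = 145
  F = 83 + 5·146 − 145 = 668
Comparing — Policy A: F=792, Policy B: F=667, Policy C: F=668. Lowest is 667 (Policy B).

667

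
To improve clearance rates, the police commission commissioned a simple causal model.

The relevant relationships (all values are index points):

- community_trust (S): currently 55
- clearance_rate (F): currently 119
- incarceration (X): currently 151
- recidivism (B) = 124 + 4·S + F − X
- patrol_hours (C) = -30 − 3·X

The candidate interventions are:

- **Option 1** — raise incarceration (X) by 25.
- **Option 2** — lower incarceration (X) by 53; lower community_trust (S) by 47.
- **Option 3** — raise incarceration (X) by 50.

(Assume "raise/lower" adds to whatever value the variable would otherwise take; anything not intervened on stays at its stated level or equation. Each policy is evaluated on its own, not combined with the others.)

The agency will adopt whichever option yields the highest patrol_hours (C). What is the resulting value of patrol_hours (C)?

Option 1 (X + 25):
  X = 151 + 25 = 176
  C = -30 − 3·176 = -558
Option 2 (X − 53, S − 47):
  X = 151 − 53 = 98
  C = -30 − 3·98 = -324
Option 3 (X + 50):
  X = 151 + 50 = 201
  C = -30 − 3·201 = -633
Comparing — Option 1: C=-558, Option 2: C=-324, Option 3: C=-633. Highest is -324 (Option 2).

-324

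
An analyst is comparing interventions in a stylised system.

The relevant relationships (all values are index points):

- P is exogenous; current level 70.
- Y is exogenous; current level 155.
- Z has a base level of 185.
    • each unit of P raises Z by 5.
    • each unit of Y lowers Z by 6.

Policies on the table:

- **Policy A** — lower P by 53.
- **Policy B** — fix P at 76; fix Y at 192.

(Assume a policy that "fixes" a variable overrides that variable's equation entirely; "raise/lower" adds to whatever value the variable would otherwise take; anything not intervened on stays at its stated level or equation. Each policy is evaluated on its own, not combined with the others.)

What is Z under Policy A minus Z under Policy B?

-73

Policy A (P − 53):
  P = 70 − 53 = 17
  Y = 155
  Z = 185 + 5·17 − 6·155 = -660
Policy B (P := 76, Y := 192):
  P = 76
  Y = 192
  Z = 185 + 5·76 − 6·192 = -587
Z: -660 − (-587) = -73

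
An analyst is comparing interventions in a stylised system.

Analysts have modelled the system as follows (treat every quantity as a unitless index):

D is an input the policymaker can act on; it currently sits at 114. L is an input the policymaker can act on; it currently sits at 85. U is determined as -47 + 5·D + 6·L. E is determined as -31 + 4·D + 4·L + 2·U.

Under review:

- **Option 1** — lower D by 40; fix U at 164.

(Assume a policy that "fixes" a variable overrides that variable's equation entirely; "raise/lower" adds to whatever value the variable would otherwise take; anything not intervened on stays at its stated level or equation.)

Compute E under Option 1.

933

Option 1 (D − 40, U := 164):
  D = 114 − 40 = 74
  L = 85
  U = 164
  E = -31 + 4·74 + 4·85 + 2·164 = 933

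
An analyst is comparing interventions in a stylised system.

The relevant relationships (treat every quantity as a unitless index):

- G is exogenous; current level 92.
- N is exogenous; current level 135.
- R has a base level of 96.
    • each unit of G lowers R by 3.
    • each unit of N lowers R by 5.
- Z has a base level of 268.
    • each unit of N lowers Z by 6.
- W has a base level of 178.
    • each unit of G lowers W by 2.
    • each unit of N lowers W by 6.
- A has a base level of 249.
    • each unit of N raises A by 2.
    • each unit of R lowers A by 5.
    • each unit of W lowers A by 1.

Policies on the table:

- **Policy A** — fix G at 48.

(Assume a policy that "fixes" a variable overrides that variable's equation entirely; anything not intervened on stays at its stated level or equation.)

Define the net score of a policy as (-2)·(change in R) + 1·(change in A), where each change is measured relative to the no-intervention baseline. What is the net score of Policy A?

Baseline:
  G = 92
  N = 135
  R = 96 − 3·92 − 5·135 = -855
  W = 178 − 2·92 − 6·135 = -816
  A = 249 + 2·135 − 5·(-855) − (-816) = 5610
Policy A (G := 48):
  G = 48
  N = 135
  R = 96 − 3·48 − 5·135 = -723
  W = 178 − 2·48 − 6·135 = -728
  A = 249 + 2·135 − 5·(-723) − (-728) = 4862
ΔR = -723 − (-855) = 132; ΔA = 4862 − 5610 = -748
Score = (-2)·132 + 1·(-748) = -1012

-1012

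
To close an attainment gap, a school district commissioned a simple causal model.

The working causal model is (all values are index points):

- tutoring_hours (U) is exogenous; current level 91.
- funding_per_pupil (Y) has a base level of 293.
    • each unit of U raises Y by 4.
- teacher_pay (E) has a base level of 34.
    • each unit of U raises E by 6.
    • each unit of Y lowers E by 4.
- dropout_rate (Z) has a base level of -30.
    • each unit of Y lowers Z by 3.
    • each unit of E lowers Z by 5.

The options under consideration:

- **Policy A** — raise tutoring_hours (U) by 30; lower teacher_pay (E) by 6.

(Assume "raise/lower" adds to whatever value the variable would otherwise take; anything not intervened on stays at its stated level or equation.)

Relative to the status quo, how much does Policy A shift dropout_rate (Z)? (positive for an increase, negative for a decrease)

1170

Baseline:
  U = 91
  Y = 293 + 4·91 = 657
  E = 34 + 6·91 − 4·657 = -2048
  Z = -30 − 3·657 − 5·(-2048) = 8239
Policy A (U + 30, E − 6):
  U = 91 + 30 = 121
  Y = 293 + 4·121 = 777
  E = 34 + 6·121 − 4·777 (−6 from intervention) = -2354
  Z = -30 − 3·777 − 5·(-2354) = 9409
Change in Z: 9409 − 8239 = 1170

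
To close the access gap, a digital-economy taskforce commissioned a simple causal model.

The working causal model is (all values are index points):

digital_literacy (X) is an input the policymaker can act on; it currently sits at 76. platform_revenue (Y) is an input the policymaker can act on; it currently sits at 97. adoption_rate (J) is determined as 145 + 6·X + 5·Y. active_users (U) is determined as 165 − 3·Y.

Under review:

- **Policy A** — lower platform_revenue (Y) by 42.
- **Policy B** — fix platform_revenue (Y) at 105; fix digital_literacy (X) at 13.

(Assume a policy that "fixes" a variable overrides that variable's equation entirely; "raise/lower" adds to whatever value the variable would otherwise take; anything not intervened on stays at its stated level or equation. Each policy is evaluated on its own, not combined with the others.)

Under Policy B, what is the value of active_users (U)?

Policy B (Y := 105, X := 13):
  Y = 105
  U = 165 − 3·105 = -150

-150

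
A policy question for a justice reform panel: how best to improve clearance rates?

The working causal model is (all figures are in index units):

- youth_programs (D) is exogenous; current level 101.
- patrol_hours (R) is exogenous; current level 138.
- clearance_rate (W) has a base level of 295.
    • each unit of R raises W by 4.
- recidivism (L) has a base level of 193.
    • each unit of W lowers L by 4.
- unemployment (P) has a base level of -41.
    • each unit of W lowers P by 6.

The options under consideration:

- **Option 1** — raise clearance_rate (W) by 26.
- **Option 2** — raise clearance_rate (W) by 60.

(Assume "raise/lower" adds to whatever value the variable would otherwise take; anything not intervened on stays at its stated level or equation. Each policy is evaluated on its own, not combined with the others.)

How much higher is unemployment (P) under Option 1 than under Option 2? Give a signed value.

Option 1 (W + 26):
  R = 138
  W = 295 + 4·138 (+26 from intervention) = 873
  P = -41 − 6·873 = -5279
Option 2 (W + 60):
  R = 138
  W = 295 + 4·138 (+60 from intervention) = 907
  P = -41 − 6·907 = -5483
P: -5279 − (-5483) = 204

204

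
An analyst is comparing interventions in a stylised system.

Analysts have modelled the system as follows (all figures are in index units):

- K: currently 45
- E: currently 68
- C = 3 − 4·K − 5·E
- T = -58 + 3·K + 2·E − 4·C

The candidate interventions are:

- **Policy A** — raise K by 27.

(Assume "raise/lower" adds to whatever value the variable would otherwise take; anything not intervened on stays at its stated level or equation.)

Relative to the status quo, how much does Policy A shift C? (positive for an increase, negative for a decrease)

Baseline:
  K = 45
  E = 68
  C = 3 − 4·45 − 5·68 = -517
Policy A (K + 27):
  K = 45 + 27 = 72
  E = 68
  C = 3 − 4·72 − 5·68 = -625
Change in C: -625 − (-517) = -108

-108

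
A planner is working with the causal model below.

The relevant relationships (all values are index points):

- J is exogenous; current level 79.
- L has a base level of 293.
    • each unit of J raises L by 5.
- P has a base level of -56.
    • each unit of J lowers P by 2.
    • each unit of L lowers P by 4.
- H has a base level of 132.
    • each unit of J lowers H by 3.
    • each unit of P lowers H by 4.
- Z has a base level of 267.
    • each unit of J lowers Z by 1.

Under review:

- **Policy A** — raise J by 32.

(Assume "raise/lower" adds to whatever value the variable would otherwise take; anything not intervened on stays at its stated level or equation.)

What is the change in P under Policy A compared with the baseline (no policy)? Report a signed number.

Baseline:
  J = 79
  L = 293 + 5·79 = 688
  P = -56 − 2·79 − 4·688 = -2966
Policy A (J + 32):
  J = 79 + 32 = 111
  L = 293 + 5·111 = 848
  P = -56 − 2·111 − 4·848 = -3670
Change in P: -3670 − (-2966) = -704

-704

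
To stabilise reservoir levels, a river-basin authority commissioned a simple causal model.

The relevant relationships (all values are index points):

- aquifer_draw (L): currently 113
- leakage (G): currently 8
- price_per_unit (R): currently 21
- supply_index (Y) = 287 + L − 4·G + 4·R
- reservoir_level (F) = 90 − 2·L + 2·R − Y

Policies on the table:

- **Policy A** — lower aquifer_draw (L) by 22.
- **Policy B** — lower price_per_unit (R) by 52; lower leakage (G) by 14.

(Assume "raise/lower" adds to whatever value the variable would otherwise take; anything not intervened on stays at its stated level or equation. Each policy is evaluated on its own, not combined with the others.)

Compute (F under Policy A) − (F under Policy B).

Policy A (L − 22):
  L = 113 − 22 = 91
  G = 8
  R = 21
  Y = 287 + 91 − 4·8 + 4·21 = 430
  F = 90 − 2·91 + 2·21 − 430 = -480
Policy B (R − 52, G − 14):
  L = 113
  G = 8 − 14 = -6
  R = 21 − 52 = -31
  Y = 287 + 113 − 4·(-6) + 4·(-31) = 300
  F = 90 − 2·113 + 2·(-31) − 300 = -498
F: -480 − (-498) = 18

18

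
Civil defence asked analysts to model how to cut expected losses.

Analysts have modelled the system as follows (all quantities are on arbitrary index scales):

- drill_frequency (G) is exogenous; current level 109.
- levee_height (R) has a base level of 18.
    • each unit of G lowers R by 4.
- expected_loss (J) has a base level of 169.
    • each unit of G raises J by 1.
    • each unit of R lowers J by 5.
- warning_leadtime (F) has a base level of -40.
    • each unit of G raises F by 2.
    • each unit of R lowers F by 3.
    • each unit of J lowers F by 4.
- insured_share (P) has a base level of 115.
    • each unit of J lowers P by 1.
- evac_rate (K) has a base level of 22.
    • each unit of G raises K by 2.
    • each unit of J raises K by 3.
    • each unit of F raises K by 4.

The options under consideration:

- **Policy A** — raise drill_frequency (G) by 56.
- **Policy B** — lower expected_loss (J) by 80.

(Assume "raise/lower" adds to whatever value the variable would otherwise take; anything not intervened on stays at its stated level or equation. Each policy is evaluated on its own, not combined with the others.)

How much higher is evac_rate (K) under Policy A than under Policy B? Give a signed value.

-13080

Policy A (G + 56):
  G = 109 + 56 = 165
  R = 18 − 4·165 = -642
  J = 169 + 165 − 5·(-642) = 3544
  F = -40 + 2·165 − 3·(-642) − 4·3544 = -11960
  K = 22 + 2·165 + 3·3544 + 4·(-11960) = -36856
Policy B (J − 80):
  G = 109
  R = 18 − 4·109 = -418
  J = 169 + 109 − 5·(-418) (−80 from intervention) = 2288
  F = -40 + 2·109 − 3·(-418) − 4·2288 = -7720
  K = 22 + 2·109 + 3·2288 + 4·(-7720) = -23776
K: -36856 − (-23776) = -13080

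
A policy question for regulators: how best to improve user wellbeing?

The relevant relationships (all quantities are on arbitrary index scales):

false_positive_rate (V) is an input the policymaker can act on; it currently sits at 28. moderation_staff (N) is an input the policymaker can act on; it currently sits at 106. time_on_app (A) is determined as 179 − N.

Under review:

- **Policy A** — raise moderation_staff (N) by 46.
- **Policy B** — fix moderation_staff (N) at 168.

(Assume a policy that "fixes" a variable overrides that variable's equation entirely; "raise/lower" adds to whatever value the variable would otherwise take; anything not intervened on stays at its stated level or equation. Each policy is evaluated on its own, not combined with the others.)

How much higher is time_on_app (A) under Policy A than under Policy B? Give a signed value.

Policy A (N + 46):
  N = 106 + 46 = 152
  A = 179 − 152 = 27
Policy B (N := 168):
  N = 168
  A = 179 − 168 = 11
A: 27 − 11 = 16

16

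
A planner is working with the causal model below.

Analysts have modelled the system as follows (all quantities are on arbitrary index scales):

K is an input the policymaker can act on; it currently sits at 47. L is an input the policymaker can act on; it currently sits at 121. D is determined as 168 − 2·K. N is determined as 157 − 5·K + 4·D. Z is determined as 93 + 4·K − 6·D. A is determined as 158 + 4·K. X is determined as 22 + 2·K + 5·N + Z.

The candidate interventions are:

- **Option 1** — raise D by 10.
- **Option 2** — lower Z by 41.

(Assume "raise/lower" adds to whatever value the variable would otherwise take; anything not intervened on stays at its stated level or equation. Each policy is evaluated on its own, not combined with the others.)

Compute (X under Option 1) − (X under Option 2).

181

Option 1 (D + 10):
  K = 47
  D = 168 − 2·47 (+10 from intervention) = 84
  N = 157 − 5·47 + 4·84 = 258
  Z = 93 + 4·47 − 6·84 = -223
  X = 22 + 2·47 + 5·258 + (-223) = 1183
Option 2 (Z − 41):
  K = 47
  D = 168 − 2·47 = 74
  N = 157 − 5·47 + 4·74 = 218
  Z = 93 + 4·47 − 6·74 (−41 from intervention) = -204
  X = 22 + 2·47 + 5·218 + (-204) = 1002
X: 1183 − 1002 = 181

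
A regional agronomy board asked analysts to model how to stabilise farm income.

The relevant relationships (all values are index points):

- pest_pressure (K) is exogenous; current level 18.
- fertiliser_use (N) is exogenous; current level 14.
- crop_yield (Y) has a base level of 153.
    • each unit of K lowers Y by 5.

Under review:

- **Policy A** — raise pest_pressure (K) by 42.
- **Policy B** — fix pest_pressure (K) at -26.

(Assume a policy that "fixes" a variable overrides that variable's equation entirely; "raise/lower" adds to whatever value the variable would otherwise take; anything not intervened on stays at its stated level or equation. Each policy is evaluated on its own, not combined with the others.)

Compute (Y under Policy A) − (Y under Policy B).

Policy A (K + 42):
  K = 18 + 42 = 60
  Y = 153 − 5·60 = -147
Policy B (K := -26):
  K = -26
  Y = 153 − 5·(-26) = 283
Y: -147 − 283 = -430

-430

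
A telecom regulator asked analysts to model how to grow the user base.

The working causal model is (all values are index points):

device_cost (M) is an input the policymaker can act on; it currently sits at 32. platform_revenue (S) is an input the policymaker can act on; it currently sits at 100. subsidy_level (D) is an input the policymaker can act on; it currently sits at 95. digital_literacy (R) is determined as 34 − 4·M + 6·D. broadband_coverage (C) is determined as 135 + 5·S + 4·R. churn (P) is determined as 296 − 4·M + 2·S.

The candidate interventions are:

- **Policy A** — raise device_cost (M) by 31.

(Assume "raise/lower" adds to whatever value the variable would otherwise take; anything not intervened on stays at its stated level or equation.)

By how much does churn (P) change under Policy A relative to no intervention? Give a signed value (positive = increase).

Baseline:
  M = 32
  S = 100
  P = 296 − 4·32 + 2·100 = 368
Policy A (M + 31):
  M = 32 + 31 = 63
  S = 100
  P = 296 − 4·63 + 2·100 = 244
Change in P: 244 − 368 = -124

-124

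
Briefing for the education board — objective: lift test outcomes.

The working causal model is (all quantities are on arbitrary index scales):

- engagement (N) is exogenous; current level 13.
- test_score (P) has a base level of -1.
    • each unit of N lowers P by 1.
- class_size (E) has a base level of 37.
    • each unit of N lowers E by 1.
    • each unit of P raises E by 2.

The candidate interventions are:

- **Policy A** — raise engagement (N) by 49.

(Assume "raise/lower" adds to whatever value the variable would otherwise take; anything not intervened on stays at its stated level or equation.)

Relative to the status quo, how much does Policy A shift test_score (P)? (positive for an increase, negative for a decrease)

Baseline:
  N = 13
  P = -1 − 13 = -14
Policy A (N + 49):
  N = 13 + 49 = 62
  P = -1 − 62 = -63
Change in P: -63 − (-14) = -49

-49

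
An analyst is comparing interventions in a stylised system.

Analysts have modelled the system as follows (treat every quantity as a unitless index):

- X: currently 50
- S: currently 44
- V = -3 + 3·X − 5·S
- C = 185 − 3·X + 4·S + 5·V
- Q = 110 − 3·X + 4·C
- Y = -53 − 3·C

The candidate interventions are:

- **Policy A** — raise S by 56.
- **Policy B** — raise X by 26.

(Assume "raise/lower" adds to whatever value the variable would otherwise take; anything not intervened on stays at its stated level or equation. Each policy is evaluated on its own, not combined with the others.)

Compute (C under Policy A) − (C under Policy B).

-1488

Policy A (S + 56):
  X = 50
  S = 44 + 56 = 100
  V = -3 + 3·50 − 5·100 = -353
  C = 185 − 3·50 + 4·100 + 5·(-353) = -1330
Policy B (X + 26):
  X = 50 + 26 = 76
  S = 44
  V = -3 + 3·76 − 5·44 = 5
  C = 185 − 3·76 + 4·44 + 5·5 = 158
C: -1330 − 158 = -1488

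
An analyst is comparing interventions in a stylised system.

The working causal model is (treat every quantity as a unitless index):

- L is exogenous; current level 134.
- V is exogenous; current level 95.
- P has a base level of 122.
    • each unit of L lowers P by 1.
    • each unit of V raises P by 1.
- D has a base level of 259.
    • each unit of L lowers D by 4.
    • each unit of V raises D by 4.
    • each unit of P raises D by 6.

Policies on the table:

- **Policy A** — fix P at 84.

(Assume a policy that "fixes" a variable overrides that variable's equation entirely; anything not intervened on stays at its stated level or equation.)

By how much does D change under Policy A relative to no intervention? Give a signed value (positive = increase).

6

Baseline:
  L = 134
  V = 95
  P = 122 − 134 + 95 = 83
  D = 259 − 4·134 + 4·95 + 6·83 = 601
Policy A (P := 84):
  L = 134
  V = 95
  P = 84
  D = 259 − 4·134 + 4·95 + 6·84 = 607
Change in D: 607 − 601 = 6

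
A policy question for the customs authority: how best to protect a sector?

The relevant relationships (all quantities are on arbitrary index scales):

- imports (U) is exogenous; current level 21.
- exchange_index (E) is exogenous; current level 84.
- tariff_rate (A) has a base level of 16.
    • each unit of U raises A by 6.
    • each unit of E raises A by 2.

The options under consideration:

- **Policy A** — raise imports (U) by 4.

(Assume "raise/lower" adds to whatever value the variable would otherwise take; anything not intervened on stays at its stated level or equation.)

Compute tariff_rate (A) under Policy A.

334

Policy A (U + 4):
  U = 21 + 4 = 25
  E = 84
  A = 16 + 6·25 + 2·84 = 334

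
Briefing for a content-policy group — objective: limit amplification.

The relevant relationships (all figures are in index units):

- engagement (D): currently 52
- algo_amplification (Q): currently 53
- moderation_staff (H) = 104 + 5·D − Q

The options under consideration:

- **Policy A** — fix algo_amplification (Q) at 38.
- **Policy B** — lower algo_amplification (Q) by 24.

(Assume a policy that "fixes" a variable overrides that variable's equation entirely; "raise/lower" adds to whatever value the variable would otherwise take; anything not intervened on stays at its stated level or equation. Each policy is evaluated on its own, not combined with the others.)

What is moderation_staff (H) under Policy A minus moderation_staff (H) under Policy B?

Policy A (Q := 38):
  D = 52
  Q = 38
  H = 104 + 5·52 − 38 = 326
Policy B (Q − 24):
  D = 52
  Q = 53 − 24 = 29
  H = 104 + 5·52 − 29 = 335
H: 326 − 335 = -9

-9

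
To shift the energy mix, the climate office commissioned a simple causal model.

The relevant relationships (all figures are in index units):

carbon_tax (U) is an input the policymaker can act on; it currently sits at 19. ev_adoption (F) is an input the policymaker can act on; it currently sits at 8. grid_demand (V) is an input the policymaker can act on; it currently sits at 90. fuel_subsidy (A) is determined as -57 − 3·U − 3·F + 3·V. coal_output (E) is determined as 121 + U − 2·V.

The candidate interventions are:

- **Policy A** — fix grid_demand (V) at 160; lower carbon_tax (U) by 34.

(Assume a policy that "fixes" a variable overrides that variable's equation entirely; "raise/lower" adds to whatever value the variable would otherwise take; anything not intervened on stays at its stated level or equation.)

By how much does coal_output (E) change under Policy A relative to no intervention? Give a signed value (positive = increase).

-174

Baseline:
  U = 19
  V = 90
  E = 121 + 19 − 2·90 = -40
Policy A (V := 160, U − 34):
  U = 19 − 34 = -15
  V = 160
  E = 121 + (-15) − 2·160 = -214
Change in E: -214 − (-40) = -174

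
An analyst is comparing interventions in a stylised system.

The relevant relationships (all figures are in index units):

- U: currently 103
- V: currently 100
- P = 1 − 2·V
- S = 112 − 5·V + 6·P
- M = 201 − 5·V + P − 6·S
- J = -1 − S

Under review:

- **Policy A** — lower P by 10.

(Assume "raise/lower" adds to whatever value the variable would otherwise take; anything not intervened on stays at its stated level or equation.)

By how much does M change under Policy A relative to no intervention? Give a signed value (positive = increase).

350

Baseline:
  V = 100
  P = 1 − 2·100 = -199
  S = 112 − 5·100 + 6·(-199) = -1582
  M = 201 − 5·100 + (-199) − 6·(-1582) = 8994
Policy A (P − 10):
  V = 100
  P = 1 − 2·100 (−10 from intervention) = -209
  S = 112 − 5·100 + 6·(-209) = -1642
  M = 201 − 5·100 + (-209) − 6·(-1642) = 9344
Change in M: 9344 − 8994 = 350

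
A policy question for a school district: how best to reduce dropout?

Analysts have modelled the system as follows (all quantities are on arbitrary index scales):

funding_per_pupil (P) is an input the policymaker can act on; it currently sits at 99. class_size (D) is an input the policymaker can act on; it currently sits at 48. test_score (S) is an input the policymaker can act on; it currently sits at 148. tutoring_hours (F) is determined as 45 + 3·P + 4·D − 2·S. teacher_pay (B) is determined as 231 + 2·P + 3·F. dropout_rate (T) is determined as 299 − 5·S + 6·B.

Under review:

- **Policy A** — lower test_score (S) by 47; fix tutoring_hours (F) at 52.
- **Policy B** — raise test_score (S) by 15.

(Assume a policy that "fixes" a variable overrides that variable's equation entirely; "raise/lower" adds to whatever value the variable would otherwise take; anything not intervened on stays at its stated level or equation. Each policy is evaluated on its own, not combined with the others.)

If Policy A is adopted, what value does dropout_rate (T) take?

Policy A (S − 47, F := 52):
  P = 99
  D = 48
  S = 148 − 47 = 101
  F = 52
  B = 231 + 2·99 + 3·52 = 585
  T = 299 − 5·101 + 6·585 = 3304

3304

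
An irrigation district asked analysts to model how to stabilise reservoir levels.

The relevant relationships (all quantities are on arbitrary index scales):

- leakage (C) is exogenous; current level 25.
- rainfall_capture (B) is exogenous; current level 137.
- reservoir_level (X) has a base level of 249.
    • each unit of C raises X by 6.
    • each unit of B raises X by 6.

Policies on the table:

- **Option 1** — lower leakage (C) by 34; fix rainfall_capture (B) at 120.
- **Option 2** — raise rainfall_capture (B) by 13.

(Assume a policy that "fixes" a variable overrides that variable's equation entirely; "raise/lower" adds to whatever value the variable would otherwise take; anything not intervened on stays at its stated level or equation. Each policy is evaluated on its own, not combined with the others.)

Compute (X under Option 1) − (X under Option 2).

-384

Option 1 (C − 34, B := 120):
  C = 25 − 34 = -9
  B = 120
  X = 249 + 6·(-9) + 6·120 = 915
Option 2 (B + 13):
  C = 25
  B = 137 + 13 = 150
  X = 249 + 6·25 + 6·150 = 1299
X: 915 − 1299 = -384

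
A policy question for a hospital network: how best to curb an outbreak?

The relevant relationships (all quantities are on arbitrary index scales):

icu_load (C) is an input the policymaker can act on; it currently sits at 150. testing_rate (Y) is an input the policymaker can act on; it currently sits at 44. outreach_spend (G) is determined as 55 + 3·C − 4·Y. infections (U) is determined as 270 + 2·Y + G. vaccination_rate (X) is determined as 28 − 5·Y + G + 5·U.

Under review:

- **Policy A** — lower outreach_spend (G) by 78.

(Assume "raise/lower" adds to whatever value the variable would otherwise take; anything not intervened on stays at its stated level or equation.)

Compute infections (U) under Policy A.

Policy A (G − 78):
  C = 150
  Y = 44
  G = 55 + 3·150 − 4·44 (−78 from intervention) = 251
  U = 270 + 2·44 + 251 = 609

609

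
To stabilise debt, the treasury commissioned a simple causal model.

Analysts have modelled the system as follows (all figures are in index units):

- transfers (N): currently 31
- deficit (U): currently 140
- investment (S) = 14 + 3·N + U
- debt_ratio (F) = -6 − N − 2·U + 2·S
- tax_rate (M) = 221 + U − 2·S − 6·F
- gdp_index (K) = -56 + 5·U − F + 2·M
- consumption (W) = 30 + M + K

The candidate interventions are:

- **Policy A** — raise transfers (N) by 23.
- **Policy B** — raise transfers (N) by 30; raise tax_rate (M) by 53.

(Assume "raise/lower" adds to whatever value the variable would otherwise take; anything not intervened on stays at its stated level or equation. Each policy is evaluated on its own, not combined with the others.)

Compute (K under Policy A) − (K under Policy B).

433

Policy A (N + 23):
  N = 31 + 23 = 54
  U = 140
  S = 14 + 3·54 + 140 = 316
  F = -6 − 54 − 2·140 + 2·316 = 292
  M = 221 + 140 − 2·316 − 6·292 = -2023
  K = -56 + 5·140 − 292 + 2·(-2023) = -3694
Policy B (N + 30, M + 53):
  N = 31 + 30 = 61
  U = 140
  S = 14 + 3·61 + 140 = 337
  F = -6 − 61 − 2·140 + 2·337 = 327
  M = 221 + 140 − 2·337 − 6·327 (+53 from intervention) = -2222
  K = -56 + 5·140 − 327 + 2·(-2222) = -4127
K: -3694 − (-4127) = 433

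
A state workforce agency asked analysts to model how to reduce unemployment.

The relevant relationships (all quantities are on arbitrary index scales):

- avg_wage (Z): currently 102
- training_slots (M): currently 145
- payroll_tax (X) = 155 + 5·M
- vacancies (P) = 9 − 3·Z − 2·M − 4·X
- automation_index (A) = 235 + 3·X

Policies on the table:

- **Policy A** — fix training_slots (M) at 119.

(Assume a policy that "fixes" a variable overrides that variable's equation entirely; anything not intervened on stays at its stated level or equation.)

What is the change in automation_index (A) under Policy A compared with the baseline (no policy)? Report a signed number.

Baseline:
  M = 145
  X = 155 + 5·145 = 880
  A = 235 + 3·880 = 2875
Policy A (M := 119):
  M = 119
  X = 155 + 5·119 = 750
  A = 235 + 3·750 = 2485
Change in A: 2485 − 2875 = -390

-390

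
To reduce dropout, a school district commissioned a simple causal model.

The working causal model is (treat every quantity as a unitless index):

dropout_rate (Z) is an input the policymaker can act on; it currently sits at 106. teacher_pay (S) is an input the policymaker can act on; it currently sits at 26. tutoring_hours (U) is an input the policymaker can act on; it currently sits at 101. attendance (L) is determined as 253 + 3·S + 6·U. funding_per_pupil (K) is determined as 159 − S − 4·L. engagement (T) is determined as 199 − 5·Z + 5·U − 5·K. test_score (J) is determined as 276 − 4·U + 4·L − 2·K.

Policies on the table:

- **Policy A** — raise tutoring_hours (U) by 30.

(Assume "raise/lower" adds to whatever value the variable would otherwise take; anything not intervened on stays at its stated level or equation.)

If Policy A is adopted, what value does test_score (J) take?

Policy A (U + 30):
  S = 26
  U = 101 + 30 = 131
  L = 253 + 3·26 + 6·131 = 1117
  K = 159 − 26 − 4·1117 = -4335
  J = 276 − 4·131 + 4·1117 − 2·(-4335) = 12890

12890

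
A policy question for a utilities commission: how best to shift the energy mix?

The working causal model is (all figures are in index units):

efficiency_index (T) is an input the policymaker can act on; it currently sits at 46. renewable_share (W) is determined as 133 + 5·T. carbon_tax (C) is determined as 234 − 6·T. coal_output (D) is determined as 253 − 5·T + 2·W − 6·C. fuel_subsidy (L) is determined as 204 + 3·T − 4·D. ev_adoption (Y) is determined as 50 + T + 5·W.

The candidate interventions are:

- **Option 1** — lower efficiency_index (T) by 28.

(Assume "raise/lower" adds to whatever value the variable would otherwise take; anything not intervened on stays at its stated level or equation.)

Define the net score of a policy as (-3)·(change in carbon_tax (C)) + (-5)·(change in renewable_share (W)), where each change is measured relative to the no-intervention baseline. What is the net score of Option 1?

196

Baseline:
  T = 46
  W = 133 + 5·46 = 363
  C = 234 − 6·46 = -42
Option 1 (T − 28):
  T = 46 − 28 = 18
  W = 133 + 5·18 = 223
  C = 234 − 6·18 = 126
ΔC = 126 − (-42) = 168; ΔW = 223 − 363 = -140
Score = (-3)·168 + (-5)·(-140) = 196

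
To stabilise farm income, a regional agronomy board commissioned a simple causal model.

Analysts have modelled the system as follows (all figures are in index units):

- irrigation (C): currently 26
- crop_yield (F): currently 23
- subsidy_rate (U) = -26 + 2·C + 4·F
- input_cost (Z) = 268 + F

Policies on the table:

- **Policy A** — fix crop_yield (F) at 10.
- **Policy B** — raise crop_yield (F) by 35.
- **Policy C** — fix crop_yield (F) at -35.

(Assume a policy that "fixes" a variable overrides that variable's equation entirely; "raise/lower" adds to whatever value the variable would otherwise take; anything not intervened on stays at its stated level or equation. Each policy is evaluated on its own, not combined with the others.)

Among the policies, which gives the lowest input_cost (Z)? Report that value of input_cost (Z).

Policy A (F := 10):
  F = 10
  Z = 268 + 10 = 278
Policy B (F + 35):
  F = 23 + 35 = 58
  Z = 268 + 58 = 326
Policy C (F := -35):
  F = -35
  Z = 268 + (-35) = 233
Comparing — Policy A: Z=278, Policy B: Z=326, Policy C: Z=233. Lowest is 233 (Policy C).

233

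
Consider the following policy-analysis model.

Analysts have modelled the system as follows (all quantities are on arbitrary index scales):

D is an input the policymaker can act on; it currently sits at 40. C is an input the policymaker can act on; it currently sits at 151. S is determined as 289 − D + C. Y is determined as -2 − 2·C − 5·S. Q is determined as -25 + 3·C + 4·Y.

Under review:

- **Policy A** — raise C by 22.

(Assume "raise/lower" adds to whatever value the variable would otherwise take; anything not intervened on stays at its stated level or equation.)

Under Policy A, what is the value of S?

Policy A (C + 22):
  D = 40
  C = 151 + 22 = 173
  S = 289 − 40 + 173 = 422

422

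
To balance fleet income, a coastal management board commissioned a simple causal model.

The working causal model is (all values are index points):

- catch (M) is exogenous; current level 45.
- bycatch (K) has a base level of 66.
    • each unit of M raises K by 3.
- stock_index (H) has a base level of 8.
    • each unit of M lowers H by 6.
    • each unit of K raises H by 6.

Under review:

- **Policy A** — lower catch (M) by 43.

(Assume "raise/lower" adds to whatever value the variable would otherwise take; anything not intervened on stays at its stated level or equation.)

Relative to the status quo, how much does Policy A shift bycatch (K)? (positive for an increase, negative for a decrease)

Baseline:
  M = 45
  K = 66 + 3·45 = 201
Policy A (M − 43):
  M = 45 − 43 = 2
  K = 66 + 3·2 = 72
Change in K: 72 − 201 = -129

-129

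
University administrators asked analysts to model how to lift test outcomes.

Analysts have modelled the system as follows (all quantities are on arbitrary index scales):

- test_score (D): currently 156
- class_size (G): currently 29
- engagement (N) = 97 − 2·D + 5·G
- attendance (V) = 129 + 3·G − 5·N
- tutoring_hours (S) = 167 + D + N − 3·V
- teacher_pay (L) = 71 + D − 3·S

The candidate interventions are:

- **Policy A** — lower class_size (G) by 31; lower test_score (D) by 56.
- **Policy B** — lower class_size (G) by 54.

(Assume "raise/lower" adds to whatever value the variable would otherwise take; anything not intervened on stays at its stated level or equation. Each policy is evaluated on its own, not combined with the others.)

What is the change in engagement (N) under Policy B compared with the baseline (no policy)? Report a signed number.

Baseline:
  D = 156
  G = 29
  N = 97 − 2·156 + 5·29 = -70
Policy B (G − 54):
  D = 156
  G = 29 − 54 = -25
  N = 97 − 2·156 + 5·(-25) = -340
Change in N: -340 − (-70) = -270

-270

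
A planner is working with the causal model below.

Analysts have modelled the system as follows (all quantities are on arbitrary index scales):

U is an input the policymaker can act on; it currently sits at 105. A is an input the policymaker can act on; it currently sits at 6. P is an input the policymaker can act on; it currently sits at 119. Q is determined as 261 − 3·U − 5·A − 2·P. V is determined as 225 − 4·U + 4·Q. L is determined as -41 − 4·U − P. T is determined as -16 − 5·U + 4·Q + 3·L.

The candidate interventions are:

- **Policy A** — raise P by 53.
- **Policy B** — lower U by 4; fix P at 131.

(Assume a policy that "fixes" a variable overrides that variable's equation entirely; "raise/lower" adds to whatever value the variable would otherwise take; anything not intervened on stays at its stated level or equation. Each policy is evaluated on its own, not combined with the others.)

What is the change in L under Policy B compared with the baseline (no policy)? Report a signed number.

Baseline:
  U = 105
  P = 119
  L = -41 − 4·105 − 119 = -580
Policy B (U − 4, P := 131):
  U = 105 − 4 = 101
  P = 131
  L = -41 − 4·101 − 131 = -576
Change in L: -576 − (-580) = 4

4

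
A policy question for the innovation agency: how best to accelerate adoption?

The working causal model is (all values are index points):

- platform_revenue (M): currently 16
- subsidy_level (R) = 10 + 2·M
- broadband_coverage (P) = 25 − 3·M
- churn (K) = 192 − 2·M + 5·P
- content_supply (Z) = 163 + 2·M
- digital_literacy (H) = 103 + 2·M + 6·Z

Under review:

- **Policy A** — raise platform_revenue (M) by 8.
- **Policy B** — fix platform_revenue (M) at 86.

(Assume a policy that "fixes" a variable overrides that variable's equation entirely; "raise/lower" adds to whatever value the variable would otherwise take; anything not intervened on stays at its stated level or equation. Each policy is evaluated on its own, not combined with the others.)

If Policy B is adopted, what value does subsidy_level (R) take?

182

Policy B (M := 86):
  M = 86
  R = 10 + 2·86 = 182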